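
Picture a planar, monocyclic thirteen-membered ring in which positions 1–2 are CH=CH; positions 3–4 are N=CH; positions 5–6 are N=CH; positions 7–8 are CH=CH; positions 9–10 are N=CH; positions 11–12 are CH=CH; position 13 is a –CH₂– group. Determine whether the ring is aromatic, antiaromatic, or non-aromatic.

Because the tetrahedral CH₂ carbon is sp³ and has no p orbital in the ring π system at the CH2 position, the π system cannot extend all the way around the ring.
Hückel's rule only applies to fully conjugated rings, so this one is simply non-aromatic.

Non-aromatic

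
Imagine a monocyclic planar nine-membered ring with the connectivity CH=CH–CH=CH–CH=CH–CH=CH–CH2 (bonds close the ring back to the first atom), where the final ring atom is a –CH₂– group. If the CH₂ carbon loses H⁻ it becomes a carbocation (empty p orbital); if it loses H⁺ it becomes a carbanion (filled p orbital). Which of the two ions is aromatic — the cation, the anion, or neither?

In either ion the ring is fully conjugated: every atom, including the new sp² carbon, supplies a p orbital.
Cation: 4 × 2 + 0 = 8 π electrons → 4(2), antiaromatic.
Anion: 4 × 2 + 2 = 10 π electrons → 4(2)+2, aromatic.

The anion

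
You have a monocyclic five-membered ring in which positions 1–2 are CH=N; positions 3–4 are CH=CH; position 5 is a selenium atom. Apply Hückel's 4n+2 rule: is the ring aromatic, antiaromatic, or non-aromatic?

The p orbitals form a continuous loop: every atom in a ring double bond is sp² and brings one electron to the p orbital; each sp² =N– keeps its lone pair in-plane and puts one electron into the π system; the selenium donates one lone pair from its p orbital. The ring is fully conjugated.
Adding the contributions, 2 × 2 = 4 from the double-bond units + 2 from the Se atom = 6.
Since 6 = 4·1 + 2, the ring meets the 4n+2 criterion.

Aromatic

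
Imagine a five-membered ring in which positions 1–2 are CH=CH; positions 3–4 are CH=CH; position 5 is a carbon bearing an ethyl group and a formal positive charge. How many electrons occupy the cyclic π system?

All ring atoms are sp² and supply a p orbital to the ring (every atom in a ring double bond is sp² and brings one electron to the p orbital; the carbocation has an empty p orbital); the conjugation is uninterrupted.
Adding the contributions, 2 × 2 = 4 from the double-bond units + 0 from the C(ethyl)(+) atom = 4.

4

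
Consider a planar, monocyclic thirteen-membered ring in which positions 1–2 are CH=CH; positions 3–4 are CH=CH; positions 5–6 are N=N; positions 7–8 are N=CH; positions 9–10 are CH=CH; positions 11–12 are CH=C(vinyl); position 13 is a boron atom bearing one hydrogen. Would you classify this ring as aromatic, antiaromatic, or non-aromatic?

Check conjugation: every atom in a ring double bond is sp² and brings one electron to the p orbital; each =N– nitrogen is pyridine-type (lone pair in the sp² plane, one electron in the p orbital); the boron has an empty p orbital — every position has a p orbital, so the cyclic π system is continuous.
π-electron count: 6 × 2 = 12 from the double-bond units + 0 from the BH atom = 12.
12 is a 4n count (n = 3), so the planar conjugated ring is antiaromatic.

Antiaromatic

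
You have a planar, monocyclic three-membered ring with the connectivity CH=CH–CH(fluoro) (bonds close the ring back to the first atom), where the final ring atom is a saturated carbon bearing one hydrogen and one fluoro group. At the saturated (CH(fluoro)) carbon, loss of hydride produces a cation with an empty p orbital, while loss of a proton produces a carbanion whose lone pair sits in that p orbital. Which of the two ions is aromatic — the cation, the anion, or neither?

The cation

Once that carbon is sp², every ring atom has a p orbital and both ions are fully conjugated.
Cation: 1 × 2 + 0 = 2 π electrons → 4(0)+2, aromatic.
Anion: 1 × 2 + 2 = 4 π electrons → 4(1), antiaromatic.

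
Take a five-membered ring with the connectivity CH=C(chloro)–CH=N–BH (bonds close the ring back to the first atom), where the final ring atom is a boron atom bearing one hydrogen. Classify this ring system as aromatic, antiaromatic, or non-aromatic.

The p orbitals form a continuous loop: every atom in a ring double bond is sp² and brings one electron to the p orbital; each =N– nitrogen is pyridine-type (lone pair in the sp² plane, one electron in the p orbital); the boron has an empty p orbital. The ring is fully conjugated.
Tallying contributions gives 2 × 2 = 4 from the double-bond units + 0 from the BH atom = 4.
4 = 4(1); a planar, fully conjugated 4n system is antiaromatic.

Antiaromatic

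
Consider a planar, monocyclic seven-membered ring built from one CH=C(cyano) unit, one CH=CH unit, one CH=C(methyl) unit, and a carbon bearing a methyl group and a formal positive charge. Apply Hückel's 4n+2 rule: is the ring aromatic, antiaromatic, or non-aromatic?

Aromatic

The p orbitals form a continuous loop: every atom in a ring double bond is sp² and brings one electron to the p orbital; the carbocation has an empty p orbital. The ring is fully conjugated.
Tallying contributions gives 3 × 2 = 6 from the double-bond units + 0 from the C(methyl)(+) atom = 6.
With 6 π electrons (n = 1), the Hückel 4n+2 condition holds.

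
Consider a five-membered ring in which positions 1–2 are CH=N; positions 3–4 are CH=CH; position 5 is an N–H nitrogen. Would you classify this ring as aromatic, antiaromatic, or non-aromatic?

Aromatic

Every ring atom contributes a p orbital perpendicular to the ring (every atom in a ring double bond is sp² and brings one electron to the p orbital; each sp² =N– keeps its lone pair in-plane and puts one electron into the π system; the pyrrole-type nitrogen donates its lone pair from the p orbital), so the π system is cyclic and fully conjugated.
Tallying contributions gives 2 × 2 = 4 from the double-bond units + 2 from the NH atom = 6.
That gives a 4n+2 count (6, n = 1).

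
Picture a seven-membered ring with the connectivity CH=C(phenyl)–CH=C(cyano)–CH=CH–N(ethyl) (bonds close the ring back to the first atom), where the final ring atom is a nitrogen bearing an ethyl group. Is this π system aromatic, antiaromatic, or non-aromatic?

Antiaromatic

All ring atoms are sp² and supply a p orbital to the ring (every atom in a ring double bond is sp² and brings one electron to the p orbital; the pyrrole-type nitrogen donates its lone pair from the p orbital); the conjugation is uninterrupted.
Counting π electrons: 3 × 2 = 6 from the double-bond units + 2 from the N(ethyl) atom = 8.
A 4n π count (8, n = 2) in a planar conjugated ring means antiaromatic.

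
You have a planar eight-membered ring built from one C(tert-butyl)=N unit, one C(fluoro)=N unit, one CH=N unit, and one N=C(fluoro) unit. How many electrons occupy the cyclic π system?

Every ring atom contributes a p orbital perpendicular to the ring (the double-bond atoms are sp², each contributing one p electron; each sp² =N– keeps its lone pair in-plane and puts one electron into the π system), so the π system is cyclic and fully conjugated.
Adding the contributions, 4 × 2 = 8 from the 4 double-bond units.

8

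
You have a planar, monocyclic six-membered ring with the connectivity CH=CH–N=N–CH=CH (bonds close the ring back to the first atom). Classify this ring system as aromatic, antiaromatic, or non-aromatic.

Every ring atom contributes a p orbital perpendicular to the ring (the double-bond atoms are sp², each contributing one p electron; each =N– nitrogen is pyridine-type (lone pair in the sp² plane, one electron in the p orbital)), so the π system is cyclic and fully conjugated.
Counting π electrons: 3 × 2 = 6 from the 3 double-bond units.
That gives a 4n+2 count (6, n = 1).

Aromatic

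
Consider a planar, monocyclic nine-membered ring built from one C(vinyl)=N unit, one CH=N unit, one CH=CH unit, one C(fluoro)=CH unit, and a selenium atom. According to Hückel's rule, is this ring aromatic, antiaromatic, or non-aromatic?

The p orbitals form a continuous loop: every atom in a ring double bond is sp² and brings one electron to the p orbital; each sp² =N– keeps its lone pair in-plane and puts one electron into the π system; the selenium donates one lone pair from its p orbital. The ring is fully conjugated.
Adding the contributions, 4 × 2 = 8 from the double-bond units + 2 from the Se atom = 10.
With 10 π electrons (n = 2), the Hückel 4n+2 condition holds.

Aromatic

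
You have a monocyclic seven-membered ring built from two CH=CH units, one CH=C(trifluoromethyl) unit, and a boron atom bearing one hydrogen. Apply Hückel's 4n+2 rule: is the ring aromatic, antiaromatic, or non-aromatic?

Check conjugation: each doubly-bonded ring atom is sp² with one p-orbital electron; the boron has an empty p orbital — every position has a p orbital, so the cyclic π system is continuous.
Adding the contributions, 3 × 2 = 6 from the double-bond units + 0 from the BH atom = 6.
Since 6 = 4·1 + 2, the ring meets the 4n+2 criterion.

Aromatic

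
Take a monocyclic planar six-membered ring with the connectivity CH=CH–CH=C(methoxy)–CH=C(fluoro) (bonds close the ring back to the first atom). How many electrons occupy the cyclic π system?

6

Every ring atom contributes a p orbital perpendicular to the ring (the double-bond atoms are sp², each contributing one p electron), so the π system is cyclic and fully conjugated.
Adding the contributions, 3 × 2 = 6 from the 3 double-bond units.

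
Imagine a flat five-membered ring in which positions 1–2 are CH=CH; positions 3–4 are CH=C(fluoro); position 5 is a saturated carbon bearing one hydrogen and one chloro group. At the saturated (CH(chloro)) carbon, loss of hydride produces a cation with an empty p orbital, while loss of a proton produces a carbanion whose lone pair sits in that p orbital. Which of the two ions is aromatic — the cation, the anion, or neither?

In either ion the ring is fully conjugated: every atom, including the new sp² carbon, supplies a p orbital.
Cation: 2 × 2 + 0 = 4 π electrons → 4(1), antiaromatic.
Anion: 2 × 2 + 2 = 6 π electrons → 4(1)+2, aromatic.

The anion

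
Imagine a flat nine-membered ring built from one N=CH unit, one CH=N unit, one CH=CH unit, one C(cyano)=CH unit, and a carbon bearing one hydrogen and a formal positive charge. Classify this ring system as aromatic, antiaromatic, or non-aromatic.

Antiaromatic

The p orbitals form a continuous loop: the double-bond atoms are sp², each contributing one p electron; each sp² =N– keeps its lone pair in-plane and puts one electron into the π system; the carbocation has an empty p orbital. The ring is fully conjugated.
Tallying contributions gives 4 × 2 = 8 from the double-bond units + 0 from the CH(+) atom = 8.
A 4n π count (8, n = 2) in a planar conjugated ring means antiaromatic.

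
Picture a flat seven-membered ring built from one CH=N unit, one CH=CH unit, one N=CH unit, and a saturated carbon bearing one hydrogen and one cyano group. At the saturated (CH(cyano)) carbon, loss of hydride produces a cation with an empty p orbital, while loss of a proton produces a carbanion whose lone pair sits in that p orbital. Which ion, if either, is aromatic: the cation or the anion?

The cation

In either ion the ring is fully conjugated: every atom, including the new sp² carbon, supplies a p orbital.
Cation: 3 × 2 + 0 = 6 π electrons → 4(1)+2, aromatic.
Anion: 3 × 2 + 2 = 8 π electrons → 4(2), antiaromatic.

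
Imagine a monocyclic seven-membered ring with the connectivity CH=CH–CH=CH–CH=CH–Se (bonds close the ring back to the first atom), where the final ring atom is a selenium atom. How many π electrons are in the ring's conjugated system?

8

All ring atoms are sp² and supply a p orbital to the ring (each doubly-bonded ring atom is sp² with one p-orbital electron; the selenium donates one lone pair from its p orbital); the conjugation is uninterrupted.
Adding the contributions, 3 × 2 = 6 from the double-bond units + 2 from the Se atom = 8.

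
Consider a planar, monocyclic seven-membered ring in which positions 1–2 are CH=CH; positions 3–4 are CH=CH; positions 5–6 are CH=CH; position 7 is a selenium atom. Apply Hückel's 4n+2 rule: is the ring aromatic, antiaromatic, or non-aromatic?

Antiaromatic

All ring atoms are sp² and supply a p orbital to the ring (every atom in a ring double bond is sp² and brings one electron to the p orbital; the selenium donates one lone pair from its p orbital); the conjugation is uninterrupted.
Adding the contributions, 3 × 2 = 6 from the double-bond units + 2 from the Se atom = 8.
8 = 4(2); a planar, fully conjugated 4n system is antiaromatic.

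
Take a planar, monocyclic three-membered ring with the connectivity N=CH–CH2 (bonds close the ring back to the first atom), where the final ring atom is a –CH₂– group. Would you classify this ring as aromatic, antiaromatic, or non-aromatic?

Non-aromatic

The CH2 position has four σ bonds — the tetrahedral CH₂ carbon is sp³ and has no p orbital in the ring π system — so the cyclic conjugation is interrupted.
A ring that is not fully conjugated cannot be aromatic or antiaromatic regardless of its π-electron count.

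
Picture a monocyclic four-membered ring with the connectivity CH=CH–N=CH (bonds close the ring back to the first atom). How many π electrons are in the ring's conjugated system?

4

Every ring atom contributes a p orbital perpendicular to the ring (every atom in a ring double bond is sp² and brings one electron to the p orbital; each sp² =N– keeps its lone pair in-plane and puts one electron into the π system), so the π system is cyclic and fully conjugated.
Tallying contributions gives 2 × 2 = 4 from the 2 double-bond units.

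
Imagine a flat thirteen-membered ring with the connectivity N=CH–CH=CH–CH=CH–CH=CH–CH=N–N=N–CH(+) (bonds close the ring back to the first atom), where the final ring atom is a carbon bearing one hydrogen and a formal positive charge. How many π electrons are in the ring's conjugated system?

12

Check conjugation: the double-bond atoms are sp², each contributing one p electron; the doubly-bonded nitrogens are pyridine-type — their lone pairs lie in the ring plane, leaving one electron in the p orbital; the carbocation has an empty p orbital — every position has a p orbital, so the cyclic π system is continuous.
Counting π electrons: 6 × 2 = 12 from the double-bond units + 0 from the CH(+) atom = 12.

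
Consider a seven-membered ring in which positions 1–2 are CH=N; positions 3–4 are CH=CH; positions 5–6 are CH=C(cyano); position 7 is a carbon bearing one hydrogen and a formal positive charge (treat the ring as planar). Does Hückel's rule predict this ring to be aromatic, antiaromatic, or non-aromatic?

Aromatic

Every ring atom contributes a p orbital perpendicular to the ring (the double-bond atoms are sp², each contributing one p electron; each =N– nitrogen is pyridine-type (lone pair in the sp² plane, one electron in the p orbital); the carbocation has an empty p orbital), so the π system is cyclic and fully conjugated.
Tallying contributions gives 3 × 2 = 6 from the double-bond units + 0 from the CH(+) atom = 6.
6 = 4(1) + 2, which satisfies Hückel's 4n+2 rule.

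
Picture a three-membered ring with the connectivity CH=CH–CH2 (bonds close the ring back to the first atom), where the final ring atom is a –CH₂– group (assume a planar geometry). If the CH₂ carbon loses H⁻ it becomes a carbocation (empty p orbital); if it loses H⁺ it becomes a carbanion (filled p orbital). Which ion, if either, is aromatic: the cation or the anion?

Once that carbon is sp², every ring atom has a p orbital and both ions are fully conjugated.
Cation: 1 × 2 + 0 = 2 π electrons → 4(0)+2, aromatic.
Anion: 1 × 2 + 2 = 4 π electrons → 4(1), antiaromatic.

The cation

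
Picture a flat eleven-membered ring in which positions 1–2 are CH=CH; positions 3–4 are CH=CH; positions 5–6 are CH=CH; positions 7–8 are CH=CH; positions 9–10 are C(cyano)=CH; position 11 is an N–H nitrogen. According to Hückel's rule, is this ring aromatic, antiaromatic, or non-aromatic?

Check conjugation: the double-bond atoms are sp², each contributing one p electron; the pyrrole-type nitrogen donates its lone pair from the p orbital — every position has a p orbital, so the cyclic π system is continuous.
π-electron count: 5 × 2 = 10 from the double-bond units + 2 from the NH atom = 12.
12 is a 4n count (n = 3), so the planar conjugated ring is antiaromatic.

Antiaromatic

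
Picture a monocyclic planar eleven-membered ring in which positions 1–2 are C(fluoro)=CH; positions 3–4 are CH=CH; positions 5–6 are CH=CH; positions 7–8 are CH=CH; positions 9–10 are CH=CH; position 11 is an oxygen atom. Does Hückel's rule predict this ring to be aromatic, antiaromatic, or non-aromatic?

All ring atoms are sp² and supply a p orbital to the ring (every atom in a ring double bond is sp² and brings one electron to the p orbital; the oxygen donates one lone pair from its p orbital); the conjugation is uninterrupted.
Tallying contributions gives 5 × 2 = 10 from the double-bond units + 2 from the O atom = 12.
12 = 4(3); a planar, fully conjugated 4n system is antiaromatic.

Antiaromatic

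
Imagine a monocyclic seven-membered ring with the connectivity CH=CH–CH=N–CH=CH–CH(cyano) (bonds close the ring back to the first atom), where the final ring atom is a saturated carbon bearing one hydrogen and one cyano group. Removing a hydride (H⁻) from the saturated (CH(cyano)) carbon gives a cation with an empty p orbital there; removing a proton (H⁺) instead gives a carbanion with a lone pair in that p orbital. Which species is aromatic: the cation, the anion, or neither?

The cation

Both ions have a continuous loop of p orbitals — each ring atom is sp².
Cation: 3 × 2 + 0 = 6 π electrons → 4(1)+2, aromatic.
Anion: 3 × 2 + 2 = 8 π electrons → 4(2), antiaromatic.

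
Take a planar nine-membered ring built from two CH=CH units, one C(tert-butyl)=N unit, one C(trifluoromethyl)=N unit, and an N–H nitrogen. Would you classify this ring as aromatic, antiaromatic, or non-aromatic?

Aromatic

Every ring atom contributes a p orbital perpendicular to the ring (each doubly-bonded ring atom is sp² with one p-orbital electron; each =N– nitrogen is pyridine-type (lone pair in the sp² plane, one electron in the p orbital); the pyrrole-type nitrogen donates its lone pair from the p orbital), so the π system is cyclic and fully conjugated.
Counting π electrons: 4 × 2 = 8 from the double-bond units + 2 from the NH atom = 10.
With 10 π electrons (n = 2), the Hückel 4n+2 condition holds.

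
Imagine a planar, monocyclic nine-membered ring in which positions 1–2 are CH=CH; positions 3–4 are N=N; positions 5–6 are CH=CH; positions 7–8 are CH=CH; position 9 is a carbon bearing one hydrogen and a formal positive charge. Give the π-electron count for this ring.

Check conjugation: the double-bond atoms are sp², each contributing one p electron; the doubly-bonded nitrogens are pyridine-type — their lone pairs lie in the ring plane, leaving one electron in the p orbital; the carbocation has an empty p orbital — every position has a p orbital, so the cyclic π system is continuous.
π-electron count: 4 × 2 = 8 from the double-bond units + 0 from the CH(+) atom = 8.

8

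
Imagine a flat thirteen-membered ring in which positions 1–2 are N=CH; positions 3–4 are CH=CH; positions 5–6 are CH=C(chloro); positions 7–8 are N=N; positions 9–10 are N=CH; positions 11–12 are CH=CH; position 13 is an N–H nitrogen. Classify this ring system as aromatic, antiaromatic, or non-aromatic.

Aromatic

Every ring atom contributes a p orbital perpendicular to the ring (each doubly-bonded ring atom is sp² with one p-orbital electron; each sp² =N– keeps its lone pair in-plane and puts one electron into the π system; the pyrrole-type nitrogen donates its lone pair from the p orbital), so the π system is cyclic and fully conjugated.
Counting π electrons: 6 × 2 = 12 from the double-bond units + 2 from the NH atom = 14.
14 = 4(3) + 2, which satisfies Hückel's 4n+2 rule.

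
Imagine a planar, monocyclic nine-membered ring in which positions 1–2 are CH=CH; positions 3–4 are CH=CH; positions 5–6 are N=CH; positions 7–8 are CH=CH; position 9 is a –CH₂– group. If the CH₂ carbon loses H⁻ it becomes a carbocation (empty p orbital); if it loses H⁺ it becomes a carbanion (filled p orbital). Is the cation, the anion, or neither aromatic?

Both ions have a continuous loop of p orbitals — each ring atom is sp².
Cation: 4 × 2 + 0 = 8 π electrons → 4(2), antiaromatic.
Anion: 4 × 2 + 2 = 10 π electrons → 4(2)+2, aromatic.

The anion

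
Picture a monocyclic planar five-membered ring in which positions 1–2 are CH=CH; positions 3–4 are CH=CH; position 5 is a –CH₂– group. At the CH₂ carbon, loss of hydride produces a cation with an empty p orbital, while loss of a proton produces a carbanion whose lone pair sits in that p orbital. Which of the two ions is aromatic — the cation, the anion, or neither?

Once that carbon is sp², every ring atom has a p orbital and both ions are fully conjugated.
Cation: 2 × 2 + 0 = 4 π electrons → 4(1), antiaromatic.
Anion: 2 × 2 + 2 = 6 π electrons → 4(1)+2, aromatic.

The anion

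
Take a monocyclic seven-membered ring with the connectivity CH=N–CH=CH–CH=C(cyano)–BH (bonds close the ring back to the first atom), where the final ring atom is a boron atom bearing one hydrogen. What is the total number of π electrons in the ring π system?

All ring atoms are sp² and supply a p orbital to the ring (each doubly-bonded ring atom is sp² with one p-orbital electron; each =N– nitrogen is pyridine-type (lone pair in the sp² plane, one electron in the p orbital); the boron has an empty p orbital); the conjugation is uninterrupted.
Counting π electrons: 3 × 2 = 6 from the double-bond units + 0 from the BH atom = 6.

6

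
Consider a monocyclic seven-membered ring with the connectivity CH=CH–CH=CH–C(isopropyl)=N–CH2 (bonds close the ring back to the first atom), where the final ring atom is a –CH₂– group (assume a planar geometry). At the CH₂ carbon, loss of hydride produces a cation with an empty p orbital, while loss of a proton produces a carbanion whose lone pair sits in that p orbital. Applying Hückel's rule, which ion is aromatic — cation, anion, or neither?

The cation

In both ions every ring atom is sp² and contributes a p orbital, so both rings are fully conjugated.
Cation: 3 × 2 + 0 = 6 π electrons → 4(1)+2, aromatic.
Anion: 3 × 2 + 2 = 8 π electrons → 4(2), antiaromatic.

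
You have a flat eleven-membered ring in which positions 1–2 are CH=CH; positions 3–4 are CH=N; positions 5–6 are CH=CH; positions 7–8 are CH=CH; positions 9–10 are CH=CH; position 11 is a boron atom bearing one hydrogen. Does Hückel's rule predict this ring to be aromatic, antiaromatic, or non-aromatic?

Every ring atom contributes a p orbital perpendicular to the ring (every atom in a ring double bond is sp² and brings one electron to the p orbital; the doubly-bonded nitrogens are pyridine-type — their lone pairs lie in the ring plane, leaving one electron in the p orbital; the boron has an empty p orbital), so the π system is cyclic and fully conjugated.
π-electron count: 5 × 2 = 10 from the double-bond units + 0 from the BH atom = 10.
Since 10 = 4·2 + 2, the ring meets the 4n+2 criterion.

Aromatic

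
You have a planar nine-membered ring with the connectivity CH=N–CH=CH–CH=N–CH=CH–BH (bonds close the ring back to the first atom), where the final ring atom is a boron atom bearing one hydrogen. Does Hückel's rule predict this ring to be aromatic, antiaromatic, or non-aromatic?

Antiaromatic

The p orbitals form a continuous loop: each doubly-bonded ring atom is sp² with one p-orbital electron; the doubly-bonded nitrogens are pyridine-type — their lone pairs lie in the ring plane, leaving one electron in the p orbital; the boron has an empty p orbital. The ring is fully conjugated.
Tallying contributions gives 4 × 2 = 8 from the double-bond units + 0 from the BH atom = 8.
A 4n π count (8, n = 2) in a planar conjugated ring means antiaromatic.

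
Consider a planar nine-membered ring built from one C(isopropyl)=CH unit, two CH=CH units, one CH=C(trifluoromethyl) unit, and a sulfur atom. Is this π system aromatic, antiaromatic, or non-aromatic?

Every ring atom contributes a p orbital perpendicular to the ring (every atom in a ring double bond is sp² and brings one electron to the p orbital; the sulfur donates one lone pair from its p orbital), so the π system is cyclic and fully conjugated.
π-electron count: 4 × 2 = 8 from the double-bond units + 2 from the S atom = 10.
Since 10 = 4·2 + 2, the ring meets the 4n+2 criterion.

Aromatic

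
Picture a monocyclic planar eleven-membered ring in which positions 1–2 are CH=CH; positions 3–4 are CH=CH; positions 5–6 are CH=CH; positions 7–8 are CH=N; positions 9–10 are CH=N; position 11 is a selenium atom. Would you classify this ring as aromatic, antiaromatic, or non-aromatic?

Antiaromatic

The p orbitals form a continuous loop: the double-bond atoms are sp², each contributing one p electron; each =N– nitrogen is pyridine-type (lone pair in the sp² plane, one electron in the p orbital); the selenium donates one lone pair from its p orbital. The ring is fully conjugated.
Counting π electrons: 5 × 2 = 10 from the double-bond units + 2 from the Se atom = 12.
A 4n π count (12, n = 3) in a planar conjugated ring means antiaromatic.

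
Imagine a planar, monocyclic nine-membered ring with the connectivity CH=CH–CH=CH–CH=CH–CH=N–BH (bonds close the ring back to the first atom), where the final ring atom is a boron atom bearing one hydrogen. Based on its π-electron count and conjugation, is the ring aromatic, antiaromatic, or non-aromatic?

All ring atoms are sp² and supply a p orbital to the ring (the double-bond atoms are sp², each contributing one p electron; each =N– nitrogen is pyridine-type (lone pair in the sp² plane, one electron in the p orbital); the boron has an empty p orbital); the conjugation is uninterrupted.
Tallying contributions gives 4 × 2 = 8 from the double-bond units + 0 from the BH atom = 8.
A 4n π count (8, n = 2) in a planar conjugated ring means antiaromatic.

Antiaromatic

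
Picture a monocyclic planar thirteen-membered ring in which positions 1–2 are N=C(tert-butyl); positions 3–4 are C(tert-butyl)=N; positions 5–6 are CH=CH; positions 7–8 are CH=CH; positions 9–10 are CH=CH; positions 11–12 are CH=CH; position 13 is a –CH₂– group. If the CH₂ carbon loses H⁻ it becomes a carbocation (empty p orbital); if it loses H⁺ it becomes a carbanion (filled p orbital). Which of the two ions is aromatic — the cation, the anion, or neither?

In either ion the ring is fully conjugated: every atom, including the new sp² carbon, supplies a p orbital.
Cation: 6 × 2 + 0 = 12 π electrons → 4(3), antiaromatic.
Anion: 6 × 2 + 2 = 14 π electrons → 4(3)+2, aromatic.

The anion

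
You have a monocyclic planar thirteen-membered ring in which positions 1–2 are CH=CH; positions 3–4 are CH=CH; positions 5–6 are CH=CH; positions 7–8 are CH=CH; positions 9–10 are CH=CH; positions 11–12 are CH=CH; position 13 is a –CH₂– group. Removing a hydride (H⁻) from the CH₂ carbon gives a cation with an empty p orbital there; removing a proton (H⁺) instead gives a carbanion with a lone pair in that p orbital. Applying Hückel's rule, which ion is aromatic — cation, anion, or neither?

Once that carbon is sp², every ring atom has a p orbital and both ions are fully conjugated.
Cation: 6 × 2 + 0 = 12 π electrons → 4(3), antiaromatic.
Anion: 6 × 2 + 2 = 14 π electrons → 4(3)+2, aromatic.

The anion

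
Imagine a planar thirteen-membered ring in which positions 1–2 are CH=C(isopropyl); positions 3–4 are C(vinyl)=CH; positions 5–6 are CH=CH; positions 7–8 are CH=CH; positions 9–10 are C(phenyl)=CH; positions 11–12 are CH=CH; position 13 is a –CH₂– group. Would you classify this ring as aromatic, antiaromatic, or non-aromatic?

At the CH2 position, the tetrahedral CH₂ carbon is sp³ and has no p orbital in the ring π system; the ring's p-orbital overlap is broken there.
Without a continuous loop of overlapping p orbitals the Hückel electron count never comes into play.

Non-aromatic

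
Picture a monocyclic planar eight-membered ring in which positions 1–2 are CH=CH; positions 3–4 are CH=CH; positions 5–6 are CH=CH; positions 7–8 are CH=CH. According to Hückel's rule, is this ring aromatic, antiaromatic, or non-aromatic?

Antiaromatic

The p orbitals form a continuous loop: each doubly-bonded ring atom is sp² with one p-orbital electron. The ring is fully conjugated.
π-electron count: 4 × 2 = 8 from the 4 double-bond units.
8 is a 4n count (n = 2), so the planar conjugated ring is antiaromatic.
This is cyclooctatetraene.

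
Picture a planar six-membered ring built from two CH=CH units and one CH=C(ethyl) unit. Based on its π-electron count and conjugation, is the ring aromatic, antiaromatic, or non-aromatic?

Check conjugation: the double-bond atoms are sp², each contributing one p electron — every position has a p orbital, so the cyclic π system is continuous.
Adding the contributions, 3 × 2 = 6 from the 3 double-bond units.
6 = 4(1) + 2, which satisfies Hückel's 4n+2 rule.

Aromatic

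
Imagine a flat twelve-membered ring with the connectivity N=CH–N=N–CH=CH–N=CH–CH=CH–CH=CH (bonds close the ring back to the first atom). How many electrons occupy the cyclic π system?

12

Check conjugation: each doubly-bonded ring atom is sp² with one p-orbital electron; each =N– nitrogen is pyridine-type (lone pair in the sp² plane, one electron in the p orbital) — every position has a p orbital, so the cyclic π system is continuous.
Tallying contributions gives 6 × 2 = 12 from the 6 double-bond units.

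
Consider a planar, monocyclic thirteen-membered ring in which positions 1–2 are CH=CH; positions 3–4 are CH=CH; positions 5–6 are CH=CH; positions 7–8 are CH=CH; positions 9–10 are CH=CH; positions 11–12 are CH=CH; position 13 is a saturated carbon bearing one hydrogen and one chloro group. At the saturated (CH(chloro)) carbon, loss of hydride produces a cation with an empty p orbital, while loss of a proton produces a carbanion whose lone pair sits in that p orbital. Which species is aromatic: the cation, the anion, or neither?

The anion

Both ions have a continuous loop of p orbitals — each ring atom is sp².
Cation: 6 × 2 + 0 = 12 π electrons → 4(3), antiaromatic.
Anion: 6 × 2 + 2 = 14 π electrons → 4(3)+2, aromatic.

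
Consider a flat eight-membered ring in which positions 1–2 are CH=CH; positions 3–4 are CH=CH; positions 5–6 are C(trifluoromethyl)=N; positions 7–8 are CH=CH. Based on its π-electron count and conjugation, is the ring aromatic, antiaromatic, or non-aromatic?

Every ring atom contributes a p orbital perpendicular to the ring (each doubly-bonded ring atom is sp² with one p-orbital electron; the doubly-bonded nitrogens are pyridine-type — their lone pairs lie in the ring plane, leaving one electron in the p orbital), so the π system is cyclic and fully conjugated.
π-electron count: 4 × 2 = 8 from the 4 double-bond units.
A 4n π count (8, n = 2) in a planar conjugated ring means antiaromatic.

Antiaromatic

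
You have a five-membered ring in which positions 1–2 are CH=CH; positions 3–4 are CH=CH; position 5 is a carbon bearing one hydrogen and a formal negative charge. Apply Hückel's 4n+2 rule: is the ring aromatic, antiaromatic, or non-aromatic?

Aromatic

The p orbitals form a continuous loop: each doubly-bonded ring atom is sp² with one p-orbital electron; the carbanion's lone pair occupies the p orbital. The ring is fully conjugated.
Tallying contributions gives 2 × 2 = 4 from the double-bond units + 2 from the CH(-) atom = 6.
Since 6 = 4·1 + 2, the ring meets the 4n+2 criterion.
This is the cyclopentadienyl anion.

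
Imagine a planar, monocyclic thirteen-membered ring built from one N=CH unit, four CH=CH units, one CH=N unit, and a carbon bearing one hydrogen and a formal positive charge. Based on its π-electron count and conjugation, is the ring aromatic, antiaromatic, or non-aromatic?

Every ring atom contributes a p orbital perpendicular to the ring (the double-bond atoms are sp², each contributing one p electron; the doubly-bonded nitrogens are pyridine-type — their lone pairs lie in the ring plane, leaving one electron in the p orbital; the carbocation has an empty p orbital), so the π system is cyclic and fully conjugated.
Counting π electrons: 6 × 2 = 12 from the double-bond units + 0 from the CH(+) atom = 12.
A 4n π count (12, n = 3) in a planar conjugated ring means antiaromatic.

Antiaromatic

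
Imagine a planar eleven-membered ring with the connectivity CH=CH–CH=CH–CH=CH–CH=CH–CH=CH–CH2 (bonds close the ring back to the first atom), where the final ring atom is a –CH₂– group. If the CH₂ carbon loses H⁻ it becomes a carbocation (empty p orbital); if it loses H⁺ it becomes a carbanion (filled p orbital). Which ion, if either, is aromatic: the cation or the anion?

In both ions every ring atom is sp² and contributes a p orbital, so both rings are fully conjugated.
Cation: 5 × 2 + 0 = 10 π electrons → 4(2)+2, aromatic.
Anion: 5 × 2 + 2 = 12 π electrons → 4(3), antiaromatic.

The cation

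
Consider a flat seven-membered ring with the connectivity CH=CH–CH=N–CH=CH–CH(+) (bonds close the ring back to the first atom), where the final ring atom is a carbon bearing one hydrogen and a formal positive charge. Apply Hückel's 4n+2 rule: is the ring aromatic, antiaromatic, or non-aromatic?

All ring atoms are sp² and supply a p orbital to the ring (every atom in a ring double bond is sp² and brings one electron to the p orbital; the doubly-bonded nitrogens are pyridine-type — their lone pairs lie in the ring plane, leaving one electron in the p orbital; the carbocation has an empty p orbital); the conjugation is uninterrupted.
Counting π electrons: 3 × 2 = 6 from the double-bond units + 0 from the CH(+) atom = 6.
6 = 4(1) + 2, which satisfies Hückel's 4n+2 rule.

Aromatic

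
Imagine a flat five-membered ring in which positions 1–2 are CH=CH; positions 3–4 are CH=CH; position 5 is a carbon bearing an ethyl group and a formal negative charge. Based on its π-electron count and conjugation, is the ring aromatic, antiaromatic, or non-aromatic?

Aromatic

All ring atoms are sp² and supply a p orbital to the ring (every atom in a ring double bond is sp² and brings one electron to the p orbital; the carbanion's lone pair occupies the p orbital); the conjugation is uninterrupted.
π-electron count: 2 × 2 = 4 from the double-bond units + 2 from the C(ethyl)(-) atom = 6.
With 6 π electrons (n = 1), the Hückel 4n+2 condition holds.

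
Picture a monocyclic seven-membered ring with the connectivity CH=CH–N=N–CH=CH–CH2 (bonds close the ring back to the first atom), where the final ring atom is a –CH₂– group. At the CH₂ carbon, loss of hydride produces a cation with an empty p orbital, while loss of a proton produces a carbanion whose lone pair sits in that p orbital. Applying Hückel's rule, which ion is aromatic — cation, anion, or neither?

The cation

In either ion the ring is fully conjugated: every atom, including the new sp² carbon, supplies a p orbital.
Cation: 3 × 2 + 0 = 6 π electrons → 4(1)+2, aromatic.
Anion: 3 × 2 + 2 = 8 π electrons → 4(2), antiaromatic.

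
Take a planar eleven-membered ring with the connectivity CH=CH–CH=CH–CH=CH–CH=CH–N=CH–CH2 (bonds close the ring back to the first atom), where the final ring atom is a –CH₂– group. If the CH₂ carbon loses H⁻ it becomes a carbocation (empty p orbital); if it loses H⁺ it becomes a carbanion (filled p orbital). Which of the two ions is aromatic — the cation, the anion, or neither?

The cation

Once that carbon is sp², every ring atom has a p orbital and both ions are fully conjugated.
Cation: 5 × 2 + 0 = 10 π electrons → 4(2)+2, aromatic.
Anion: 5 × 2 + 2 = 12 π electrons → 4(3), antiaromatic.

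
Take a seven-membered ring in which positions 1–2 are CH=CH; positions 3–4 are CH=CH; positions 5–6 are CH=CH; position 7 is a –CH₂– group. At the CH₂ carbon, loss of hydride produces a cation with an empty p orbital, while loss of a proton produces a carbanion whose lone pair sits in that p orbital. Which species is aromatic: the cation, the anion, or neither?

The cation

In both ions every ring atom is sp² and contributes a p orbital, so both rings are fully conjugated.
Cation: 3 × 2 + 0 = 6 π electrons → 4(1)+2, aromatic.
Anion: 3 × 2 + 2 = 8 π electrons → 4(2), antiaromatic.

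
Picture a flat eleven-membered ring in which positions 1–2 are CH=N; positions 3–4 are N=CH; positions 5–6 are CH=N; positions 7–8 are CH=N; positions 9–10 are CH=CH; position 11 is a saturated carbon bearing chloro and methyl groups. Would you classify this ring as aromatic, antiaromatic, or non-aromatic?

At the C(chloro)(methyl) position, that saturated carbon is sp³ and has no p orbital in the ring π system; the ring's p-orbital overlap is broken there.
Broken conjugation rules out both aromaticity and antiaromaticity.

Non-aromatic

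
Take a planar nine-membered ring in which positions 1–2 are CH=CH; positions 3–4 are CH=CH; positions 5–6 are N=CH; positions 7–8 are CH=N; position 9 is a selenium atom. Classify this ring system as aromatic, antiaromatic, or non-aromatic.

Every ring atom contributes a p orbital perpendicular to the ring (every atom in a ring double bond is sp² and brings one electron to the p orbital; the doubly-bonded nitrogens are pyridine-type — their lone pairs lie in the ring plane, leaving one electron in the p orbital; the selenium donates one lone pair from its p orbital), so the π system is cyclic and fully conjugated.
Adding the contributions, 4 × 2 = 8 from the double-bond units + 2 from the Se atom = 10.
That gives a 4n+2 count (10, n = 2).

Aromatic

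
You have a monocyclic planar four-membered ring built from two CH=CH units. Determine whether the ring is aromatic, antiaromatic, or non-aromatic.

Check conjugation: each doubly-bonded ring atom is sp² with one p-orbital electron — every position has a p orbital, so the cyclic π system is continuous.
Counting π electrons: 2 × 2 = 4 from the 2 double-bond units.
A 4n π count (4, n = 1) in a planar conjugated ring means antiaromatic.
(The species described is cyclobutadiene.)

Antiaromatic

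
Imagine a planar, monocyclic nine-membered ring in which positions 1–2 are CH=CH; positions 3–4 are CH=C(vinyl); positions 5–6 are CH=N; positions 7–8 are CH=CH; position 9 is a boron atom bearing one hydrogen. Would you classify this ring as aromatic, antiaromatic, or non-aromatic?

Antiaromatic

The p orbitals form a continuous loop: every atom in a ring double bond is sp² and brings one electron to the p orbital; each sp² =N– keeps its lone pair in-plane and puts one electron into the π system; the boron has an empty p orbital. The ring is fully conjugated.
Adding the contributions, 4 × 2 = 8 from the double-bond units + 0 from the BH atom = 8.
8 = 4(2); a planar, fully conjugated 4n system is antiaromatic.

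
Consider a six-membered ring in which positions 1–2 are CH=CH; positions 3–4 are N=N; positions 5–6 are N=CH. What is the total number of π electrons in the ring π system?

6

The p orbitals form a continuous loop: the double-bond atoms are sp², each contributing one p electron; each sp² =N– keeps its lone pair in-plane and puts one electron into the π system. The ring is fully conjugated.
Counting π electrons: 3 × 2 = 6 from the 3 double-bond units.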